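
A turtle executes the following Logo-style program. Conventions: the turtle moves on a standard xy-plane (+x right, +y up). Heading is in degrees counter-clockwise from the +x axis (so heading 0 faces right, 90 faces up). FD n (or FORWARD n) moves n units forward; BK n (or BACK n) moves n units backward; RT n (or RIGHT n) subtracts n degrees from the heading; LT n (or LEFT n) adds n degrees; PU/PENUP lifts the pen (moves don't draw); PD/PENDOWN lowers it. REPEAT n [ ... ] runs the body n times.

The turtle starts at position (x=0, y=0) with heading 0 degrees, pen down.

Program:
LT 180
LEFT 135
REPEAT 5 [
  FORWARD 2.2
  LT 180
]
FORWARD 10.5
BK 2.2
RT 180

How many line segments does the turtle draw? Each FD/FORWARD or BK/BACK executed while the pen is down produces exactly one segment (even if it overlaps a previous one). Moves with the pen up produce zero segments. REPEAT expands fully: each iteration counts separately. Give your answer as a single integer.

Answer: 7

Derivation:
Executing turtle program step by step:
Start: pos=(0,0), heading=0, pen down
LT 180: heading 0 -> 180
LT 135: heading 180 -> 315
REPEAT 5 [
  -- iteration 1/5 --
  FD 2.2: (0,0) -> (1.556,-1.556) [heading=315, draw]
  LT 180: heading 315 -> 135
  -- iteration 2/5 --
  FD 2.2: (1.556,-1.556) -> (0,0) [heading=135, draw]
  LT 180: heading 135 -> 315
  -- iteration 3/5 --
  FD 2.2: (0,0) -> (1.556,-1.556) [heading=315, draw]
  LT 180: heading 315 -> 135
  -- iteration 4/5 --
  FD 2.2: (1.556,-1.556) -> (0,0) [heading=135, draw]
  LT 180: heading 135 -> 315
  -- iteration 5/5 --
  FD 2.2: (0,0) -> (1.556,-1.556) [heading=315, draw]
  LT 180: heading 315 -> 135
]
FD 10.5: (1.556,-1.556) -> (-5.869,5.869) [heading=135, draw]
BK 2.2: (-5.869,5.869) -> (-4.313,4.313) [heading=135, draw]
RT 180: heading 135 -> 315
Final: pos=(-4.313,4.313), heading=315, 7 segment(s) drawn
Segments drawn: 7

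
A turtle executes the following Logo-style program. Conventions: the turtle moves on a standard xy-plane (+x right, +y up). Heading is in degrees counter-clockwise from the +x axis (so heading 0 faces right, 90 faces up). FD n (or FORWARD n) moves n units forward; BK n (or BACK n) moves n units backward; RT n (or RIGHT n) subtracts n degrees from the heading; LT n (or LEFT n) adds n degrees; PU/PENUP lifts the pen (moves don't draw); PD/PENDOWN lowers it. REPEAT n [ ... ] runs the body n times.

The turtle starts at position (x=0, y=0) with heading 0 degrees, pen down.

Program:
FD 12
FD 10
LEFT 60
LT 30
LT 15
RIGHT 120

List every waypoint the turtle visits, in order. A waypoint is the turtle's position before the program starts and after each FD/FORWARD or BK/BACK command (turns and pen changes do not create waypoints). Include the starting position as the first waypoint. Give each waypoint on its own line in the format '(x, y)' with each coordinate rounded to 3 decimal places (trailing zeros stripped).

Answer: (0, 0)
(12, 0)
(22, 0)

Derivation:
Executing turtle program step by step:
Start: pos=(0,0), heading=0, pen down
FD 12: (0,0) -> (12,0) [heading=0, draw]
FD 10: (12,0) -> (22,0) [heading=0, draw]
LT 60: heading 0 -> 60
LT 30: heading 60 -> 90
LT 15: heading 90 -> 105
RT 120: heading 105 -> 345
Final: pos=(22,0), heading=345, 2 segment(s) drawn
Waypoints (3 total):
(0, 0)
(12, 0)
(22, 0)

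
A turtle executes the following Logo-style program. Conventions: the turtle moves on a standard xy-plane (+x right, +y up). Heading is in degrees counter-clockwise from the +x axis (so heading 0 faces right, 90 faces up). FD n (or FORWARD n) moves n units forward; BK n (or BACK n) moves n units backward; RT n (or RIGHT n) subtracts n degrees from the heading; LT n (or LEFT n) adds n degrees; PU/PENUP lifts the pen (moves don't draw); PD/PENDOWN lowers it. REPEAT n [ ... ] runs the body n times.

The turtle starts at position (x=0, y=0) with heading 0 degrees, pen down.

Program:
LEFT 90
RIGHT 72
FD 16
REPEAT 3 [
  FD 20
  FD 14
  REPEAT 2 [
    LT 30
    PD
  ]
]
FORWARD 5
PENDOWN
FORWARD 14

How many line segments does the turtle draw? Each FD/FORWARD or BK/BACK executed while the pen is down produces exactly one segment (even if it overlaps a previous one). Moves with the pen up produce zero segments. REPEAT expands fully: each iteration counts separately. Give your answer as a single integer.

Answer: 9

Derivation:
Executing turtle program step by step:
Start: pos=(0,0), heading=0, pen down
LT 90: heading 0 -> 90
RT 72: heading 90 -> 18
FD 16: (0,0) -> (15.217,4.944) [heading=18, draw]
REPEAT 3 [
  -- iteration 1/3 --
  FD 20: (15.217,4.944) -> (34.238,11.125) [heading=18, draw]
  FD 14: (34.238,11.125) -> (47.553,15.451) [heading=18, draw]
  REPEAT 2 [
    -- iteration 1/2 --
    LT 30: heading 18 -> 48
    PD: pen down
    -- iteration 2/2 --
    LT 30: heading 48 -> 78
    PD: pen down
  ]
  -- iteration 2/3 --
  FD 20: (47.553,15.451) -> (51.711,35.014) [heading=78, draw]
  FD 14: (51.711,35.014) -> (54.622,48.708) [heading=78, draw]
  REPEAT 2 [
    -- iteration 1/2 --
    LT 30: heading 78 -> 108
    PD: pen down
    -- iteration 2/2 --
    LT 30: heading 108 -> 138
    PD: pen down
  ]
  -- iteration 3/3 --
  FD 20: (54.622,48.708) -> (39.759,62.09) [heading=138, draw]
  FD 14: (39.759,62.09) -> (29.355,71.458) [heading=138, draw]
  REPEAT 2 [
    -- iteration 1/2 --
    LT 30: heading 138 -> 168
    PD: pen down
    -- iteration 2/2 --
    LT 30: heading 168 -> 198
    PD: pen down
  ]
]
FD 5: (29.355,71.458) -> (24.6,69.913) [heading=198, draw]
PD: pen down
FD 14: (24.6,69.913) -> (11.285,65.587) [heading=198, draw]
Final: pos=(11.285,65.587), heading=198, 9 segment(s) drawn
Segments drawn: 9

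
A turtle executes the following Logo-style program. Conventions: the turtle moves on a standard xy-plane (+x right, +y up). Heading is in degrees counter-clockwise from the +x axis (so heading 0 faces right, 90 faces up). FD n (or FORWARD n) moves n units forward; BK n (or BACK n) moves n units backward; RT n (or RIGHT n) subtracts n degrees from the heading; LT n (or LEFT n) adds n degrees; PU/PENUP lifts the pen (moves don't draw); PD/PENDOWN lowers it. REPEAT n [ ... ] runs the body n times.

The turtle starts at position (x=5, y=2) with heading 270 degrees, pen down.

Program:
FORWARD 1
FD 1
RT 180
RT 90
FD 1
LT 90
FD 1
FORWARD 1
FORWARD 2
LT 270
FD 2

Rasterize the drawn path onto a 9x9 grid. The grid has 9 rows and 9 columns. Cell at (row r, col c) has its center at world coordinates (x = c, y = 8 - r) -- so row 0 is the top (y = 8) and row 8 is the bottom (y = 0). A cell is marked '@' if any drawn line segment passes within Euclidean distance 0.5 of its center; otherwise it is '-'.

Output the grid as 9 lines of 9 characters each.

Answer: ---------
---------
---------
---------
------@@@
------@--
-----@@--
-----@@--
-----@@--

Derivation:
Segment 0: (5,2) -> (5,1)
Segment 1: (5,1) -> (5,0)
Segment 2: (5,0) -> (6,0)
Segment 3: (6,0) -> (6,1)
Segment 4: (6,1) -> (6,2)
Segment 5: (6,2) -> (6,4)
Segment 6: (6,4) -> (8,4)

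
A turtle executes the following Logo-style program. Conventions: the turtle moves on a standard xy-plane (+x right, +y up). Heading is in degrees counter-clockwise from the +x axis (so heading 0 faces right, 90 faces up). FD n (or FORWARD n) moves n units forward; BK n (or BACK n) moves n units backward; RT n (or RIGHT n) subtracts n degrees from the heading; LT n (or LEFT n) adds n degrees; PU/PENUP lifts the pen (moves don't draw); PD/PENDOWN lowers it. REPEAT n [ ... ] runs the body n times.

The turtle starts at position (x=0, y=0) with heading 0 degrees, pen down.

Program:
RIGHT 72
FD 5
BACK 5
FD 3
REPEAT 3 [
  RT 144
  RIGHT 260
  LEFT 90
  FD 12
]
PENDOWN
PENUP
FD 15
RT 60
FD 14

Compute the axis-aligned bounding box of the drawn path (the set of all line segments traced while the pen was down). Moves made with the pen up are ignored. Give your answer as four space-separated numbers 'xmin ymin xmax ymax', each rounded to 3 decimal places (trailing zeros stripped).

Executing turtle program step by step:
Start: pos=(0,0), heading=0, pen down
RT 72: heading 0 -> 288
FD 5: (0,0) -> (1.545,-4.755) [heading=288, draw]
BK 5: (1.545,-4.755) -> (0,0) [heading=288, draw]
FD 3: (0,0) -> (0.927,-2.853) [heading=288, draw]
REPEAT 3 [
  -- iteration 1/3 --
  RT 144: heading 288 -> 144
  RT 260: heading 144 -> 244
  LT 90: heading 244 -> 334
  FD 12: (0.927,-2.853) -> (11.713,-8.114) [heading=334, draw]
  -- iteration 2/3 --
  RT 144: heading 334 -> 190
  RT 260: heading 190 -> 290
  LT 90: heading 290 -> 20
  FD 12: (11.713,-8.114) -> (22.989,-4.009) [heading=20, draw]
  -- iteration 3/3 --
  RT 144: heading 20 -> 236
  RT 260: heading 236 -> 336
  LT 90: heading 336 -> 66
  FD 12: (22.989,-4.009) -> (27.87,6.953) [heading=66, draw]
]
PD: pen down
PU: pen up
FD 15: (27.87,6.953) -> (33.971,20.656) [heading=66, move]
RT 60: heading 66 -> 6
FD 14: (33.971,20.656) -> (47.894,22.12) [heading=6, move]
Final: pos=(47.894,22.12), heading=6, 6 segment(s) drawn

Segment endpoints: x in {0, 0.927, 1.545, 11.713, 22.989, 27.87}, y in {-8.114, -4.755, -4.009, -2.853, 0, 6.953}
xmin=0, ymin=-8.114, xmax=27.87, ymax=6.953

Answer: 0 -8.114 27.87 6.953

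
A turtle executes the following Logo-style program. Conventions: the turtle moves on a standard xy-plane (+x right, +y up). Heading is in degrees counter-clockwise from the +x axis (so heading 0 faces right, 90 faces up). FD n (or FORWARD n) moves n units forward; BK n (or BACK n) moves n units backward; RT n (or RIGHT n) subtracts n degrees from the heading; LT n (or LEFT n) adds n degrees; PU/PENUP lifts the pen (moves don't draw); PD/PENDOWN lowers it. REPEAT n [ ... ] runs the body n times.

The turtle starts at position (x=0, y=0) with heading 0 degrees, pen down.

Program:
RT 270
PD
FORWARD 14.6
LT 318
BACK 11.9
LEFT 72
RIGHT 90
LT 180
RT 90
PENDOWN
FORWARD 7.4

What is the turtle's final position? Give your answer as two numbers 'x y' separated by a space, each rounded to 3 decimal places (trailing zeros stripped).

Answer: -11.663 12.165

Derivation:
Executing turtle program step by step:
Start: pos=(0,0), heading=0, pen down
RT 270: heading 0 -> 90
PD: pen down
FD 14.6: (0,0) -> (0,14.6) [heading=90, draw]
LT 318: heading 90 -> 48
BK 11.9: (0,14.6) -> (-7.963,5.757) [heading=48, draw]
LT 72: heading 48 -> 120
RT 90: heading 120 -> 30
LT 180: heading 30 -> 210
RT 90: heading 210 -> 120
PD: pen down
FD 7.4: (-7.963,5.757) -> (-11.663,12.165) [heading=120, draw]
Final: pos=(-11.663,12.165), heading=120, 3 segment(s) drawn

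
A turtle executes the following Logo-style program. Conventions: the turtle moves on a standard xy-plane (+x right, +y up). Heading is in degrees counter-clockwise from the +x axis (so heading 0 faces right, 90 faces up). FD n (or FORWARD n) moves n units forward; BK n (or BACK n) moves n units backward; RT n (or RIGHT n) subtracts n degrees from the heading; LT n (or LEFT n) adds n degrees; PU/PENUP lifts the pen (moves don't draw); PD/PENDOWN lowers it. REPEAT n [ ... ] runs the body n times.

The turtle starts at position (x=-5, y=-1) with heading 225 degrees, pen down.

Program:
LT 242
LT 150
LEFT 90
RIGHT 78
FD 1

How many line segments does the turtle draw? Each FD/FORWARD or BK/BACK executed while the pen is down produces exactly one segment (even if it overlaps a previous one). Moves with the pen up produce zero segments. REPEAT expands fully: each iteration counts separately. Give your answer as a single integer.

Executing turtle program step by step:
Start: pos=(-5,-1), heading=225, pen down
LT 242: heading 225 -> 107
LT 150: heading 107 -> 257
LT 90: heading 257 -> 347
RT 78: heading 347 -> 269
FD 1: (-5,-1) -> (-5.017,-2) [heading=269, draw]
Final: pos=(-5.017,-2), heading=269, 1 segment(s) drawn
Segments drawn: 1

Answer: 1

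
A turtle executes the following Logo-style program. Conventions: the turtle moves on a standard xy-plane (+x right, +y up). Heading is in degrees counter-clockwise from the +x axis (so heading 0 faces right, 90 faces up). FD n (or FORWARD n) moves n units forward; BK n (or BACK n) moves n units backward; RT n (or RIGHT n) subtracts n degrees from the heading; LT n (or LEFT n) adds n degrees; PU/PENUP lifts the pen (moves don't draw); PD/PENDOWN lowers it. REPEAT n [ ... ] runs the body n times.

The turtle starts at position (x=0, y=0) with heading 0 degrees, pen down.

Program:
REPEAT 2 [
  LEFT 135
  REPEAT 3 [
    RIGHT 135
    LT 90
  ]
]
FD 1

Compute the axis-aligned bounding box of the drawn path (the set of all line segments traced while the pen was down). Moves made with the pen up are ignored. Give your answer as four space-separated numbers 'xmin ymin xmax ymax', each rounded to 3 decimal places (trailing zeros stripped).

Executing turtle program step by step:
Start: pos=(0,0), heading=0, pen down
REPEAT 2 [
  -- iteration 1/2 --
  LT 135: heading 0 -> 135
  REPEAT 3 [
    -- iteration 1/3 --
    RT 135: heading 135 -> 0
    LT 90: heading 0 -> 90
    -- iteration 2/3 --
    RT 135: heading 90 -> 315
    LT 90: heading 315 -> 45
    -- iteration 3/3 --
    RT 135: heading 45 -> 270
    LT 90: heading 270 -> 0
  ]
  -- iteration 2/2 --
  LT 135: heading 0 -> 135
  REPEAT 3 [
    -- iteration 1/3 --
    RT 135: heading 135 -> 0
    LT 90: heading 0 -> 90
    -- iteration 2/3 --
    RT 135: heading 90 -> 315
    LT 90: heading 315 -> 45
    -- iteration 3/3 --
    RT 135: heading 45 -> 270
    LT 90: heading 270 -> 0
  ]
]
FD 1: (0,0) -> (1,0) [heading=0, draw]
Final: pos=(1,0), heading=0, 1 segment(s) drawn

Segment endpoints: x in {0, 1}, y in {0}
xmin=0, ymin=0, xmax=1, ymax=0

Answer: 0 0 1 0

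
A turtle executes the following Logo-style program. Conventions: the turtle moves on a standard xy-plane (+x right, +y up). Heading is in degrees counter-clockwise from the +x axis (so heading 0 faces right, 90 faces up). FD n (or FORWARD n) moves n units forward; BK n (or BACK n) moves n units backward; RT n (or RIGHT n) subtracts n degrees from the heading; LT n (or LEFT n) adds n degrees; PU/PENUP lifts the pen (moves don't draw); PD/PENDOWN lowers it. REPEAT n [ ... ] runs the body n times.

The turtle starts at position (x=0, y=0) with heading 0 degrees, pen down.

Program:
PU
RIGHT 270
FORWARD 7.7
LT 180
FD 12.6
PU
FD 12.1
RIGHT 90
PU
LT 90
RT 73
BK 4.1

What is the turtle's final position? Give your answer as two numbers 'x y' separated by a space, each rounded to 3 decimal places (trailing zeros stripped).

Executing turtle program step by step:
Start: pos=(0,0), heading=0, pen down
PU: pen up
RT 270: heading 0 -> 90
FD 7.7: (0,0) -> (0,7.7) [heading=90, move]
LT 180: heading 90 -> 270
FD 12.6: (0,7.7) -> (0,-4.9) [heading=270, move]
PU: pen up
FD 12.1: (0,-4.9) -> (0,-17) [heading=270, move]
RT 90: heading 270 -> 180
PU: pen up
LT 90: heading 180 -> 270
RT 73: heading 270 -> 197
BK 4.1: (0,-17) -> (3.921,-15.801) [heading=197, move]
Final: pos=(3.921,-15.801), heading=197, 0 segment(s) drawn

Answer: 3.921 -15.801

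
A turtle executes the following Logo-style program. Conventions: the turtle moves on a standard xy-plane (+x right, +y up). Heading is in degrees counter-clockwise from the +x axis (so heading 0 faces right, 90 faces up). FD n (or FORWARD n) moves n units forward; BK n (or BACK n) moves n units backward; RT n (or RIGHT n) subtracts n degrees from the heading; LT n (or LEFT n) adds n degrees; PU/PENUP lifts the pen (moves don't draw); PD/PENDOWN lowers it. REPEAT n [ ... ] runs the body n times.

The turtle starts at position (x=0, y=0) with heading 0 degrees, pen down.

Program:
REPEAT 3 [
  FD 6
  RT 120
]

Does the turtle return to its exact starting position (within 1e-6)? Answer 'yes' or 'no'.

Executing turtle program step by step:
Start: pos=(0,0), heading=0, pen down
REPEAT 3 [
  -- iteration 1/3 --
  FD 6: (0,0) -> (6,0) [heading=0, draw]
  RT 120: heading 0 -> 240
  -- iteration 2/3 --
  FD 6: (6,0) -> (3,-5.196) [heading=240, draw]
  RT 120: heading 240 -> 120
  -- iteration 3/3 --
  FD 6: (3,-5.196) -> (0,0) [heading=120, draw]
  RT 120: heading 120 -> 0
]
Final: pos=(0,0), heading=0, 3 segment(s) drawn

Start position: (0, 0)
Final position: (0, 0)
Distance = 0; < 1e-6 -> CLOSED

Answer: yes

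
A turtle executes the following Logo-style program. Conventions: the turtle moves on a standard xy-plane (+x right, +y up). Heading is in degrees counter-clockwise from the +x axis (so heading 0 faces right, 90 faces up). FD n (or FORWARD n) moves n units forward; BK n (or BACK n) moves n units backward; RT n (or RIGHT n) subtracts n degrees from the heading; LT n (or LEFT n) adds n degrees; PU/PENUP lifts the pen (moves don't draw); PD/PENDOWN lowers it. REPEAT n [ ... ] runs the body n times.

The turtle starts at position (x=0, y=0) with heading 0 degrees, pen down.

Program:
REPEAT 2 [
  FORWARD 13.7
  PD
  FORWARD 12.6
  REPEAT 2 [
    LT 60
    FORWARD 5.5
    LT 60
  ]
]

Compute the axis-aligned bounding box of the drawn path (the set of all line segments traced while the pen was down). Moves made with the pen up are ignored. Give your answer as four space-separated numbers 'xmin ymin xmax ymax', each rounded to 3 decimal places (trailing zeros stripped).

Executing turtle program step by step:
Start: pos=(0,0), heading=0, pen down
REPEAT 2 [
  -- iteration 1/2 --
  FD 13.7: (0,0) -> (13.7,0) [heading=0, draw]
  PD: pen down
  FD 12.6: (13.7,0) -> (26.3,0) [heading=0, draw]
  REPEAT 2 [
    -- iteration 1/2 --
    LT 60: heading 0 -> 60
    FD 5.5: (26.3,0) -> (29.05,4.763) [heading=60, draw]
    LT 60: heading 60 -> 120
    -- iteration 2/2 --
    LT 60: heading 120 -> 180
    FD 5.5: (29.05,4.763) -> (23.55,4.763) [heading=180, draw]
    LT 60: heading 180 -> 240
  ]
  -- iteration 2/2 --
  FD 13.7: (23.55,4.763) -> (16.7,-7.101) [heading=240, draw]
  PD: pen down
  FD 12.6: (16.7,-7.101) -> (10.4,-18.013) [heading=240, draw]
  REPEAT 2 [
    -- iteration 1/2 --
    LT 60: heading 240 -> 300
    FD 5.5: (10.4,-18.013) -> (13.15,-22.776) [heading=300, draw]
    LT 60: heading 300 -> 0
    -- iteration 2/2 --
    LT 60: heading 0 -> 60
    FD 5.5: (13.15,-22.776) -> (15.9,-18.013) [heading=60, draw]
    LT 60: heading 60 -> 120
  ]
]
Final: pos=(15.9,-18.013), heading=120, 8 segment(s) drawn

Segment endpoints: x in {0, 10.4, 13.15, 13.7, 15.9, 16.7, 23.55, 26.3, 29.05}, y in {-22.776, -18.013, -18.013, -7.101, 0, 4.763, 4.763}
xmin=0, ymin=-22.776, xmax=29.05, ymax=4.763

Answer: 0 -22.776 29.05 4.763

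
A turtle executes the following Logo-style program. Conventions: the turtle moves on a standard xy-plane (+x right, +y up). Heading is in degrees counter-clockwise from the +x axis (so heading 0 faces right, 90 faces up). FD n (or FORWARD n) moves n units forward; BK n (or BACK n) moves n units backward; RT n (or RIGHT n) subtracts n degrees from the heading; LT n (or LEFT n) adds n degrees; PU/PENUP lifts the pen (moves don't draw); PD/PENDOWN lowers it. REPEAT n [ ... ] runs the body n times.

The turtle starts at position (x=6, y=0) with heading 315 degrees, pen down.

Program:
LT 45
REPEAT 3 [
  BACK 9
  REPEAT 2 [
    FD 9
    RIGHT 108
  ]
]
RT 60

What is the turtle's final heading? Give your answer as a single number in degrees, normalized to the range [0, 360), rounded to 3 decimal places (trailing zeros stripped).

Executing turtle program step by step:
Start: pos=(6,0), heading=315, pen down
LT 45: heading 315 -> 0
REPEAT 3 [
  -- iteration 1/3 --
  BK 9: (6,0) -> (-3,0) [heading=0, draw]
  REPEAT 2 [
    -- iteration 1/2 --
    FD 9: (-3,0) -> (6,0) [heading=0, draw]
    RT 108: heading 0 -> 252
    -- iteration 2/2 --
    FD 9: (6,0) -> (3.219,-8.56) [heading=252, draw]
    RT 108: heading 252 -> 144
  ]
  -- iteration 2/3 --
  BK 9: (3.219,-8.56) -> (10.5,-13.85) [heading=144, draw]
  REPEAT 2 [
    -- iteration 1/2 --
    FD 9: (10.5,-13.85) -> (3.219,-8.56) [heading=144, draw]
    RT 108: heading 144 -> 36
    -- iteration 2/2 --
    FD 9: (3.219,-8.56) -> (10.5,-3.269) [heading=36, draw]
    RT 108: heading 36 -> 288
  ]
  -- iteration 3/3 --
  BK 9: (10.5,-3.269) -> (7.719,5.29) [heading=288, draw]
  REPEAT 2 [
    -- iteration 1/2 --
    FD 9: (7.719,5.29) -> (10.5,-3.269) [heading=288, draw]
    RT 108: heading 288 -> 180
    -- iteration 2/2 --
    FD 9: (10.5,-3.269) -> (1.5,-3.269) [heading=180, draw]
    RT 108: heading 180 -> 72
  ]
]
RT 60: heading 72 -> 12
Final: pos=(1.5,-3.269), heading=12, 9 segment(s) drawn

Answer: 12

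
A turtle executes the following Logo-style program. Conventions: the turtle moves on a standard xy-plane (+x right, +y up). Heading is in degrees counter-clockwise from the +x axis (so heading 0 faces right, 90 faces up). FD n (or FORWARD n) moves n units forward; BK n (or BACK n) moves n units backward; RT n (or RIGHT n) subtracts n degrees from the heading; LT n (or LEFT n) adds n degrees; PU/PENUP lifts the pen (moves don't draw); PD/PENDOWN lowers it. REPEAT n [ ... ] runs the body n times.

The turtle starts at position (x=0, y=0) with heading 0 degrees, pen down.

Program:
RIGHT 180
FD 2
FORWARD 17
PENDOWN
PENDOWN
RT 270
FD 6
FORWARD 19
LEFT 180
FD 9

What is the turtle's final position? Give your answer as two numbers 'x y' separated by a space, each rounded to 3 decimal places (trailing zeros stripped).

Executing turtle program step by step:
Start: pos=(0,0), heading=0, pen down
RT 180: heading 0 -> 180
FD 2: (0,0) -> (-2,0) [heading=180, draw]
FD 17: (-2,0) -> (-19,0) [heading=180, draw]
PD: pen down
PD: pen down
RT 270: heading 180 -> 270
FD 6: (-19,0) -> (-19,-6) [heading=270, draw]
FD 19: (-19,-6) -> (-19,-25) [heading=270, draw]
LT 180: heading 270 -> 90
FD 9: (-19,-25) -> (-19,-16) [heading=90, draw]
Final: pos=(-19,-16), heading=90, 5 segment(s) drawn

Answer: -19 -16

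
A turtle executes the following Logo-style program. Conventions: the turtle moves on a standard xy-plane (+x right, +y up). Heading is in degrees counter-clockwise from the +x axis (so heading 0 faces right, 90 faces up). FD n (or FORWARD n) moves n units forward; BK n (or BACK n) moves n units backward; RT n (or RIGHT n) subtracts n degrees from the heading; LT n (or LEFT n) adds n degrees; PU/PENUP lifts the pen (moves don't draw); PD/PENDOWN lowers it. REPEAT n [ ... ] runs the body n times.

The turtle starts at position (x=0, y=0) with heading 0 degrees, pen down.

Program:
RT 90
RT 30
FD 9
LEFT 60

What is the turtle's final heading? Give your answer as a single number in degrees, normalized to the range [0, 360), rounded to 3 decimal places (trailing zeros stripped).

Executing turtle program step by step:
Start: pos=(0,0), heading=0, pen down
RT 90: heading 0 -> 270
RT 30: heading 270 -> 240
FD 9: (0,0) -> (-4.5,-7.794) [heading=240, draw]
LT 60: heading 240 -> 300
Final: pos=(-4.5,-7.794), heading=300, 1 segment(s) drawn

Answer: 300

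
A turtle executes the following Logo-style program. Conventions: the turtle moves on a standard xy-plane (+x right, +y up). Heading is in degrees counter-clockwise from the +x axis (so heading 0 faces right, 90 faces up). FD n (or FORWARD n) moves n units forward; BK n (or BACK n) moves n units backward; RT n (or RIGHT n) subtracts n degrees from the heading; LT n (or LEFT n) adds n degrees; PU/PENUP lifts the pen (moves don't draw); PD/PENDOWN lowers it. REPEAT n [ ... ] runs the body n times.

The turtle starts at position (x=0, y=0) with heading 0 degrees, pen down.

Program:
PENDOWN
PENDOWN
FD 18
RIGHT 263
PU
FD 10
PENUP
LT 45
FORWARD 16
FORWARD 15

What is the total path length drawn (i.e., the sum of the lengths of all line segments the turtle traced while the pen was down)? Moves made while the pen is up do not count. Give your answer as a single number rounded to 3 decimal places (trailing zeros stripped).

Executing turtle program step by step:
Start: pos=(0,0), heading=0, pen down
PD: pen down
PD: pen down
FD 18: (0,0) -> (18,0) [heading=0, draw]
RT 263: heading 0 -> 97
PU: pen up
FD 10: (18,0) -> (16.781,9.925) [heading=97, move]
PU: pen up
LT 45: heading 97 -> 142
FD 16: (16.781,9.925) -> (4.173,19.776) [heading=142, move]
FD 15: (4.173,19.776) -> (-7.647,29.011) [heading=142, move]
Final: pos=(-7.647,29.011), heading=142, 1 segment(s) drawn

Segment lengths:
  seg 1: (0,0) -> (18,0), length = 18
Total = 18

Answer: 18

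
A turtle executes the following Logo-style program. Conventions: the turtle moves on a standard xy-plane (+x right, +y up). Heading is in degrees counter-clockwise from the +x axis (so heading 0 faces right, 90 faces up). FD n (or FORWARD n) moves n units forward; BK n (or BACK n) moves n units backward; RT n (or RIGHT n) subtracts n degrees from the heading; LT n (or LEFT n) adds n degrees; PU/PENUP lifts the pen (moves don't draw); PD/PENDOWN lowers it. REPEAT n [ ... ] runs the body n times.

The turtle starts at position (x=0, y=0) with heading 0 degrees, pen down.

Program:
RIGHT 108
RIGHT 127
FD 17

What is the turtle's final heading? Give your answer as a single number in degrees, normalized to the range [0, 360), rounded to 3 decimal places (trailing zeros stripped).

Executing turtle program step by step:
Start: pos=(0,0), heading=0, pen down
RT 108: heading 0 -> 252
RT 127: heading 252 -> 125
FD 17: (0,0) -> (-9.751,13.926) [heading=125, draw]
Final: pos=(-9.751,13.926), heading=125, 1 segment(s) drawn

Answer: 125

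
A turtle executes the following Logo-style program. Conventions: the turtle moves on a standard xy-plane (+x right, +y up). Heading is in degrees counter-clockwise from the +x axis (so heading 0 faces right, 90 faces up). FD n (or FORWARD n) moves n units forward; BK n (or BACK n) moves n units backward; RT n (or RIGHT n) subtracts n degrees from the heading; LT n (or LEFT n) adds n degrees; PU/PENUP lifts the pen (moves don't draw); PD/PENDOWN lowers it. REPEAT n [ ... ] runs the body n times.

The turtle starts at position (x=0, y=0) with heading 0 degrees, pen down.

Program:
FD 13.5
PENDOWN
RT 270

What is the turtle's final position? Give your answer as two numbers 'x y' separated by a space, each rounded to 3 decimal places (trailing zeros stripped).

Answer: 13.5 0

Derivation:
Executing turtle program step by step:
Start: pos=(0,0), heading=0, pen down
FD 13.5: (0,0) -> (13.5,0) [heading=0, draw]
PD: pen down
RT 270: heading 0 -> 90
Final: pos=(13.5,0), heading=90, 1 segment(s) drawn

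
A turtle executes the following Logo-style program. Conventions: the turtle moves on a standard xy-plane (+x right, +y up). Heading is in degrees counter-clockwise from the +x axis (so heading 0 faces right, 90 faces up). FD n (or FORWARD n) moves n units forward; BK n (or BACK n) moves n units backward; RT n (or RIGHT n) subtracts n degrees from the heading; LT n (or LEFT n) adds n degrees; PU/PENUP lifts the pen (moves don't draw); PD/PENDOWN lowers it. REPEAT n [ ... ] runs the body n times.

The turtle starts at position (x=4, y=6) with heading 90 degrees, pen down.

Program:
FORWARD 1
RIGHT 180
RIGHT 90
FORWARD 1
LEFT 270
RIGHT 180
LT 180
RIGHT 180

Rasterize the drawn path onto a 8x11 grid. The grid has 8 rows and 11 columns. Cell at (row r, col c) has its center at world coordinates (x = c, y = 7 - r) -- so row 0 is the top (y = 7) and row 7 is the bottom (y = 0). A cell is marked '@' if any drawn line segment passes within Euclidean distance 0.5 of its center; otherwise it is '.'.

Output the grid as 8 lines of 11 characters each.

Segment 0: (4,6) -> (4,7)
Segment 1: (4,7) -> (3,7)

Answer: ...@@......
....@......
...........
...........
...........
...........
...........
...........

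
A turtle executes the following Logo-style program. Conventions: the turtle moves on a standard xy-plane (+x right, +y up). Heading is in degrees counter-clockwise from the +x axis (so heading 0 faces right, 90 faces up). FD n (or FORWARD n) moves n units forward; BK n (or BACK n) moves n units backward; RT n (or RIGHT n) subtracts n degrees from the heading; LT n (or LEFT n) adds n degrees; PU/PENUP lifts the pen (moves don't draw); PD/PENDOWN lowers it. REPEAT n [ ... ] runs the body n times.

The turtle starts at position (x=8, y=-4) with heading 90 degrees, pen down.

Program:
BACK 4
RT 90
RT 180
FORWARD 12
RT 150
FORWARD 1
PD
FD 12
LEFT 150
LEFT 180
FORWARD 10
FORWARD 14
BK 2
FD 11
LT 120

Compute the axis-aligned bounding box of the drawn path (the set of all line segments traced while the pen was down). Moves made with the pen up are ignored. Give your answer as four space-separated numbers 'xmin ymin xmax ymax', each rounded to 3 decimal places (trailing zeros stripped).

Executing turtle program step by step:
Start: pos=(8,-4), heading=90, pen down
BK 4: (8,-4) -> (8,-8) [heading=90, draw]
RT 90: heading 90 -> 0
RT 180: heading 0 -> 180
FD 12: (8,-8) -> (-4,-8) [heading=180, draw]
RT 150: heading 180 -> 30
FD 1: (-4,-8) -> (-3.134,-7.5) [heading=30, draw]
PD: pen down
FD 12: (-3.134,-7.5) -> (7.258,-1.5) [heading=30, draw]
LT 150: heading 30 -> 180
LT 180: heading 180 -> 0
FD 10: (7.258,-1.5) -> (17.258,-1.5) [heading=0, draw]
FD 14: (17.258,-1.5) -> (31.258,-1.5) [heading=0, draw]
BK 2: (31.258,-1.5) -> (29.258,-1.5) [heading=0, draw]
FD 11: (29.258,-1.5) -> (40.258,-1.5) [heading=0, draw]
LT 120: heading 0 -> 120
Final: pos=(40.258,-1.5), heading=120, 8 segment(s) drawn

Segment endpoints: x in {-4, -3.134, 7.258, 8, 17.258, 29.258, 31.258, 40.258}, y in {-8, -8, -7.5, -4, -1.5}
xmin=-4, ymin=-8, xmax=40.258, ymax=-1.5

Answer: -4 -8 40.258 -1.5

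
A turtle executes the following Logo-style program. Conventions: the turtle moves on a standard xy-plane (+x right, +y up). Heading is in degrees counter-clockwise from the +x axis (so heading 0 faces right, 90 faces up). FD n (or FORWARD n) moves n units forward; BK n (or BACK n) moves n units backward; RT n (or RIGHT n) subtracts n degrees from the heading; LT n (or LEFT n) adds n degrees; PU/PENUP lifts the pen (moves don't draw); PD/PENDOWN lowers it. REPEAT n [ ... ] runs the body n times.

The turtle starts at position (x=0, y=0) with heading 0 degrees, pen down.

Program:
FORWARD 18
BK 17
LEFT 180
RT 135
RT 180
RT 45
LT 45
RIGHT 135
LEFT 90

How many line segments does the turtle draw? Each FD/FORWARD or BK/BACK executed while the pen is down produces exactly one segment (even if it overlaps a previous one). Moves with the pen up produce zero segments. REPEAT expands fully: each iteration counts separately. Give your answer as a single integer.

Executing turtle program step by step:
Start: pos=(0,0), heading=0, pen down
FD 18: (0,0) -> (18,0) [heading=0, draw]
BK 17: (18,0) -> (1,0) [heading=0, draw]
LT 180: heading 0 -> 180
RT 135: heading 180 -> 45
RT 180: heading 45 -> 225
RT 45: heading 225 -> 180
LT 45: heading 180 -> 225
RT 135: heading 225 -> 90
LT 90: heading 90 -> 180
Final: pos=(1,0), heading=180, 2 segment(s) drawn
Segments drawn: 2

Answer: 2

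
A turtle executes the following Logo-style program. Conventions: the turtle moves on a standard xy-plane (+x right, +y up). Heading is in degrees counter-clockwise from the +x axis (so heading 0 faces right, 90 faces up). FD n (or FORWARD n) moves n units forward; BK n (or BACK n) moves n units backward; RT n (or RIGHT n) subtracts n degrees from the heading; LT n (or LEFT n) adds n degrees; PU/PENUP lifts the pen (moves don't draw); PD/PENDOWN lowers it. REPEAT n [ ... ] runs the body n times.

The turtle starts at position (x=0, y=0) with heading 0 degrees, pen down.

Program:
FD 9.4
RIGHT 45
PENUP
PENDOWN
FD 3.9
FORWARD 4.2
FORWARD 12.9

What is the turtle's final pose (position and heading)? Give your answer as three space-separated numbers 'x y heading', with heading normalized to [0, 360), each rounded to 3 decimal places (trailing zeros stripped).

Answer: 24.249 -14.849 315

Derivation:
Executing turtle program step by step:
Start: pos=(0,0), heading=0, pen down
FD 9.4: (0,0) -> (9.4,0) [heading=0, draw]
RT 45: heading 0 -> 315
PU: pen up
PD: pen down
FD 3.9: (9.4,0) -> (12.158,-2.758) [heading=315, draw]
FD 4.2: (12.158,-2.758) -> (15.128,-5.728) [heading=315, draw]
FD 12.9: (15.128,-5.728) -> (24.249,-14.849) [heading=315, draw]
Final: pos=(24.249,-14.849), heading=315, 4 segment(s) drawn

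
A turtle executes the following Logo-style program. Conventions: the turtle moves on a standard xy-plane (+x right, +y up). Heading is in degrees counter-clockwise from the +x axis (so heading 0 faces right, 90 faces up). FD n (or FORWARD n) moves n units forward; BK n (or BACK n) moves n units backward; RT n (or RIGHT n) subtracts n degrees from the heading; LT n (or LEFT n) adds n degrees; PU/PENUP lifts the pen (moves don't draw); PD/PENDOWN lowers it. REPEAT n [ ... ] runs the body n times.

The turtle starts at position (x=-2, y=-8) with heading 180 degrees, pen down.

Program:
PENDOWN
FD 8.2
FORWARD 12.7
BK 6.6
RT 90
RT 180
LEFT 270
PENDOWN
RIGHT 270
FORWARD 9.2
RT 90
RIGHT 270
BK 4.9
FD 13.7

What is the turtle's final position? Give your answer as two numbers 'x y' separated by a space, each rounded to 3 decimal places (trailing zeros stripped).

Executing turtle program step by step:
Start: pos=(-2,-8), heading=180, pen down
PD: pen down
FD 8.2: (-2,-8) -> (-10.2,-8) [heading=180, draw]
FD 12.7: (-10.2,-8) -> (-22.9,-8) [heading=180, draw]
BK 6.6: (-22.9,-8) -> (-16.3,-8) [heading=180, draw]
RT 90: heading 180 -> 90
RT 180: heading 90 -> 270
LT 270: heading 270 -> 180
PD: pen down
RT 270: heading 180 -> 270
FD 9.2: (-16.3,-8) -> (-16.3,-17.2) [heading=270, draw]
RT 90: heading 270 -> 180
RT 270: heading 180 -> 270
BK 4.9: (-16.3,-17.2) -> (-16.3,-12.3) [heading=270, draw]
FD 13.7: (-16.3,-12.3) -> (-16.3,-26) [heading=270, draw]
Final: pos=(-16.3,-26), heading=270, 6 segment(s) drawn

Answer: -16.3 -26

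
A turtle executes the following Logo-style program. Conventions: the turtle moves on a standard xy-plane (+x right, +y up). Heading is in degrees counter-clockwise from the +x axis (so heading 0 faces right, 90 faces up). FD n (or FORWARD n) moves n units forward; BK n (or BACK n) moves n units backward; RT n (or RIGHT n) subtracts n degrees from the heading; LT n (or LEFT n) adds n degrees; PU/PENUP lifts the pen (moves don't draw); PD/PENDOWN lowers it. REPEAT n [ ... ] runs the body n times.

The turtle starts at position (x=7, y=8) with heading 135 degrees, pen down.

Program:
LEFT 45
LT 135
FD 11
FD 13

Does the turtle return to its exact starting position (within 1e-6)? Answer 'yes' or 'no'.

Executing turtle program step by step:
Start: pos=(7,8), heading=135, pen down
LT 45: heading 135 -> 180
LT 135: heading 180 -> 315
FD 11: (7,8) -> (14.778,0.222) [heading=315, draw]
FD 13: (14.778,0.222) -> (23.971,-8.971) [heading=315, draw]
Final: pos=(23.971,-8.971), heading=315, 2 segment(s) drawn

Start position: (7, 8)
Final position: (23.971, -8.971)
Distance = 24; >= 1e-6 -> NOT closed

Answer: no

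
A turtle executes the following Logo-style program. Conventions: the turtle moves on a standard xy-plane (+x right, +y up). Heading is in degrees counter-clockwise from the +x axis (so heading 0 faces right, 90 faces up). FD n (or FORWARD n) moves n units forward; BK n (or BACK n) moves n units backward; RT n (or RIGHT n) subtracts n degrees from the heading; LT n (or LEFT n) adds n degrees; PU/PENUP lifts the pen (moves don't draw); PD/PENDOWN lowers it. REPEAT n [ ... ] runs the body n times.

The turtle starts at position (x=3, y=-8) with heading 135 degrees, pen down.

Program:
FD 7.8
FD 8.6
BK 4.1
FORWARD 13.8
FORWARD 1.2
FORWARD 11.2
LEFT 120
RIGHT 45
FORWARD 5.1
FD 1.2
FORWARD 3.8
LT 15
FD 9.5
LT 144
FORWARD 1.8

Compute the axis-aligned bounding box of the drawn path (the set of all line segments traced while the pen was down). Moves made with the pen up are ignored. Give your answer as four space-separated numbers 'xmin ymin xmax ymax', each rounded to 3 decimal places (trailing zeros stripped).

Answer: -39.688 -8 3 19.224

Derivation:
Executing turtle program step by step:
Start: pos=(3,-8), heading=135, pen down
FD 7.8: (3,-8) -> (-2.515,-2.485) [heading=135, draw]
FD 8.6: (-2.515,-2.485) -> (-8.597,3.597) [heading=135, draw]
BK 4.1: (-8.597,3.597) -> (-5.697,0.697) [heading=135, draw]
FD 13.8: (-5.697,0.697) -> (-15.455,10.455) [heading=135, draw]
FD 1.2: (-15.455,10.455) -> (-16.304,11.304) [heading=135, draw]
FD 11.2: (-16.304,11.304) -> (-24.224,19.224) [heading=135, draw]
LT 120: heading 135 -> 255
RT 45: heading 255 -> 210
FD 5.1: (-24.224,19.224) -> (-28.64,16.674) [heading=210, draw]
FD 1.2: (-28.64,16.674) -> (-29.68,16.074) [heading=210, draw]
FD 3.8: (-29.68,16.074) -> (-32.97,14.174) [heading=210, draw]
LT 15: heading 210 -> 225
FD 9.5: (-32.97,14.174) -> (-39.688,7.456) [heading=225, draw]
LT 144: heading 225 -> 9
FD 1.8: (-39.688,7.456) -> (-37.91,7.738) [heading=9, draw]
Final: pos=(-37.91,7.738), heading=9, 11 segment(s) drawn

Segment endpoints: x in {-39.688, -37.91, -32.97, -29.68, -28.64, -24.224, -16.304, -15.455, -8.597, -5.697, -2.515, 3}, y in {-8, -2.485, 0.697, 3.597, 7.456, 7.738, 10.455, 11.304, 14.174, 16.074, 16.674, 19.224}
xmin=-39.688, ymin=-8, xmax=3, ymax=19.224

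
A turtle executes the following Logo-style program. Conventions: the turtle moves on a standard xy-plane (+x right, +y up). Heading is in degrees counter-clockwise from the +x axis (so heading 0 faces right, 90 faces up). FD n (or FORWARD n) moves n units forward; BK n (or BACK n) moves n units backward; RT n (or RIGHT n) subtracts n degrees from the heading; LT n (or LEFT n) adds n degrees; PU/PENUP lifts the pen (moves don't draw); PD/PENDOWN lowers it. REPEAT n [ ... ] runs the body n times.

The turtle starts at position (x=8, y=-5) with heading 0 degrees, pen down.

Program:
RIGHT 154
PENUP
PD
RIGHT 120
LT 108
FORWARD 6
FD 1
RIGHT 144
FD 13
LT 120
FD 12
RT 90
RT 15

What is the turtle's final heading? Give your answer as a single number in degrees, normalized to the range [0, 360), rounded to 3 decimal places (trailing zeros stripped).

Answer: 65

Derivation:
Executing turtle program step by step:
Start: pos=(8,-5), heading=0, pen down
RT 154: heading 0 -> 206
PU: pen up
PD: pen down
RT 120: heading 206 -> 86
LT 108: heading 86 -> 194
FD 6: (8,-5) -> (2.178,-6.452) [heading=194, draw]
FD 1: (2.178,-6.452) -> (1.208,-6.693) [heading=194, draw]
RT 144: heading 194 -> 50
FD 13: (1.208,-6.693) -> (9.564,3.265) [heading=50, draw]
LT 120: heading 50 -> 170
FD 12: (9.564,3.265) -> (-2.254,5.349) [heading=170, draw]
RT 90: heading 170 -> 80
RT 15: heading 80 -> 65
Final: pos=(-2.254,5.349), heading=65, 4 segment(s) drawn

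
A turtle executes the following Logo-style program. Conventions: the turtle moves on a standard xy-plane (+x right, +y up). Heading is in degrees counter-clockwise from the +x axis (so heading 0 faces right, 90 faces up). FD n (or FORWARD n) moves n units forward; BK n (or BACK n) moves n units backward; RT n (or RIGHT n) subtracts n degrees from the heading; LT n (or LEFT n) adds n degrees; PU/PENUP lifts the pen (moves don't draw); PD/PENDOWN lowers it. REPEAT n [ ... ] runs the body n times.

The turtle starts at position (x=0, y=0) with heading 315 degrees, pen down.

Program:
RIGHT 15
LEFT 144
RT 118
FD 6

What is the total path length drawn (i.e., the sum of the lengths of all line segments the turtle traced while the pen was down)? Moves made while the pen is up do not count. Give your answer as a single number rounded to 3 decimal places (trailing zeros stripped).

Executing turtle program step by step:
Start: pos=(0,0), heading=315, pen down
RT 15: heading 315 -> 300
LT 144: heading 300 -> 84
RT 118: heading 84 -> 326
FD 6: (0,0) -> (4.974,-3.355) [heading=326, draw]
Final: pos=(4.974,-3.355), heading=326, 1 segment(s) drawn

Segment lengths:
  seg 1: (0,0) -> (4.974,-3.355), length = 6
Total = 6

Answer: 6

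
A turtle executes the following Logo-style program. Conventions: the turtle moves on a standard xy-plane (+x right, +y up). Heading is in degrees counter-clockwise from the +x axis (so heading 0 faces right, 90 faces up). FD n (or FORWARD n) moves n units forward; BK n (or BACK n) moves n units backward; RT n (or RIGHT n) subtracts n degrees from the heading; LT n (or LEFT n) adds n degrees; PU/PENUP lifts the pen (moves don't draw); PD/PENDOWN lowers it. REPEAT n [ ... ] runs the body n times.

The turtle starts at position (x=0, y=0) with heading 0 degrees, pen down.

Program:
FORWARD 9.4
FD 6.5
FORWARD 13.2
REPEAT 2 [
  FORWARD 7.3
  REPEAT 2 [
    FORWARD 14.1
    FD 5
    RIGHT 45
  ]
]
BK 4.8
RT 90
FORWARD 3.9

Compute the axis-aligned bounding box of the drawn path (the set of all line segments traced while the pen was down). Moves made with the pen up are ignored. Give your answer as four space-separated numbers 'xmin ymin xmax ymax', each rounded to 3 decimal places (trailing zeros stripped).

Answer: 0 -53.411 69.006 0

Derivation:
Executing turtle program step by step:
Start: pos=(0,0), heading=0, pen down
FD 9.4: (0,0) -> (9.4,0) [heading=0, draw]
FD 6.5: (9.4,0) -> (15.9,0) [heading=0, draw]
FD 13.2: (15.9,0) -> (29.1,0) [heading=0, draw]
REPEAT 2 [
  -- iteration 1/2 --
  FD 7.3: (29.1,0) -> (36.4,0) [heading=0, draw]
  REPEAT 2 [
    -- iteration 1/2 --
    FD 14.1: (36.4,0) -> (50.5,0) [heading=0, draw]
    FD 5: (50.5,0) -> (55.5,0) [heading=0, draw]
    RT 45: heading 0 -> 315
    -- iteration 2/2 --
    FD 14.1: (55.5,0) -> (65.47,-9.97) [heading=315, draw]
    FD 5: (65.47,-9.97) -> (69.006,-13.506) [heading=315, draw]
    RT 45: heading 315 -> 270
  ]
  -- iteration 2/2 --
  FD 7.3: (69.006,-13.506) -> (69.006,-20.806) [heading=270, draw]
  REPEAT 2 [
    -- iteration 1/2 --
    FD 14.1: (69.006,-20.806) -> (69.006,-34.906) [heading=270, draw]
    FD 5: (69.006,-34.906) -> (69.006,-39.906) [heading=270, draw]
    RT 45: heading 270 -> 225
    -- iteration 2/2 --
    FD 14.1: (69.006,-39.906) -> (59.036,-49.876) [heading=225, draw]
    FD 5: (59.036,-49.876) -> (55.5,-53.411) [heading=225, draw]
    RT 45: heading 225 -> 180
  ]
]
BK 4.8: (55.5,-53.411) -> (60.3,-53.411) [heading=180, draw]
RT 90: heading 180 -> 90
FD 3.9: (60.3,-53.411) -> (60.3,-49.511) [heading=90, draw]
Final: pos=(60.3,-49.511), heading=90, 15 segment(s) drawn

Segment endpoints: x in {0, 9.4, 15.9, 29.1, 36.4, 50.5, 55.5, 59.036, 60.3, 65.47, 69.006}, y in {-53.411, -49.876, -49.511, -39.906, -34.906, -20.806, -13.506, -9.97, 0}
xmin=0, ymin=-53.411, xmax=69.006, ymax=0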